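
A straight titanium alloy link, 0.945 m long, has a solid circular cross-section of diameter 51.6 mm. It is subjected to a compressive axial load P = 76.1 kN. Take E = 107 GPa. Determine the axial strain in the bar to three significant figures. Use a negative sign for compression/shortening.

-3.40e-04

A = 2091 mm².
σ = N/A = -36.39 MPa; ε = σ/E = -36.39/107000 = -3.401e-04.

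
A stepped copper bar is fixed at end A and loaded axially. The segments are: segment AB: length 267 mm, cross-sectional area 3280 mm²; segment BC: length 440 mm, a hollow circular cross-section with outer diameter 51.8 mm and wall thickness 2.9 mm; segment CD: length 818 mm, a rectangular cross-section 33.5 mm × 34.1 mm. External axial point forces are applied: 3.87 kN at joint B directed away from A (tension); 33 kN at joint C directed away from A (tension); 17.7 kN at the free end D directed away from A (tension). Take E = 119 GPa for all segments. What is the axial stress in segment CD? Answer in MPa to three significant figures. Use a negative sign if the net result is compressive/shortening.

15.5 MPa

Internal axial forces (sectioning from the free end, tension +): N_CD = 17.7 kN, N_BC = 50.7 kN, N_AB = 54.57 kN.
A_CD = 1142 mm².
σ_CD = N_CD/A_CD = 17700/1142 = 15.49 MPa.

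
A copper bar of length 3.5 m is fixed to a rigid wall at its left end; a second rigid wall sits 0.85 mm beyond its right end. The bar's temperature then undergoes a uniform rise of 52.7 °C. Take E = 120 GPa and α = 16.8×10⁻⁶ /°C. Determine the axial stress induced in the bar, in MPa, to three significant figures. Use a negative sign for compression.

-77.1 MPa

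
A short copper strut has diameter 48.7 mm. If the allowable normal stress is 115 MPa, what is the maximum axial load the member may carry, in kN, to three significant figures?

A = 1863 mm².
P_max = σ_allow · A = 115 · 1863 = 214200 N = 214.2 kN.

214 kN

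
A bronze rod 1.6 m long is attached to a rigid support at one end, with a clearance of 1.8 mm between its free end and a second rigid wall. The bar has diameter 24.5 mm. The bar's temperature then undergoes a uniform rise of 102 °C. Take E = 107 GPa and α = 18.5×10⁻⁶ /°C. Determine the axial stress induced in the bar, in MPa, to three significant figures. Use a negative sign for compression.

-81.5 MPa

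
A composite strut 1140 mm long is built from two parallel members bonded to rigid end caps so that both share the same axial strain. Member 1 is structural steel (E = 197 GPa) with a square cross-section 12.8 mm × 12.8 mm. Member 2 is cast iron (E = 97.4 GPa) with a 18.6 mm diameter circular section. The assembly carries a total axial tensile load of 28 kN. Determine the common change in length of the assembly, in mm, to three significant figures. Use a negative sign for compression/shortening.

A_1 = 163.8 mm².
A_2 = 271.7 mm².
Equal strain + equilibrium ⇒ each member carries load in proportion to AE: A₁E₁ = 32280000 N, A₂E₂ = 26470000 N, ΣAE = 58740000 N.
δ = PL/ΣAE = 28000·1140/58740000 = 0.5434 mm.

0.543 mm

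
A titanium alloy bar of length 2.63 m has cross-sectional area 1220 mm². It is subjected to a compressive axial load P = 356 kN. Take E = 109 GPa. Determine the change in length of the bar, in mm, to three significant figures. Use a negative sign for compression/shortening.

δ_mech = NL/(AE) = -356000·2630/(1220·109000) = -7.041 mm.

-7.04 mm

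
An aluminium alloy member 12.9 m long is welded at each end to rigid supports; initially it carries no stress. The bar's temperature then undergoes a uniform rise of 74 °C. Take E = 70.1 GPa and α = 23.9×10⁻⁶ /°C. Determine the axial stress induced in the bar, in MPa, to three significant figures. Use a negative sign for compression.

Free thermal expansion αLΔT = 23.9e-6 · 12900 · 74 = 22.81 mm.
The walls impose strain ε = −(22.81)/12900 = -1.7686e-03; σ = Eε = 70100 · -1.7686e-03 = -124 MPa.

-124 MPa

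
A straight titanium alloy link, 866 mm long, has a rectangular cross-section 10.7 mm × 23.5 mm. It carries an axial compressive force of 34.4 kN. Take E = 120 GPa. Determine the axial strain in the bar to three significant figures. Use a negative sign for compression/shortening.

-0.00114

A = 251.4 mm².
σ = N/A = -136.8 MPa; ε = σ/E = -136.8/120000 = -1.140e-03.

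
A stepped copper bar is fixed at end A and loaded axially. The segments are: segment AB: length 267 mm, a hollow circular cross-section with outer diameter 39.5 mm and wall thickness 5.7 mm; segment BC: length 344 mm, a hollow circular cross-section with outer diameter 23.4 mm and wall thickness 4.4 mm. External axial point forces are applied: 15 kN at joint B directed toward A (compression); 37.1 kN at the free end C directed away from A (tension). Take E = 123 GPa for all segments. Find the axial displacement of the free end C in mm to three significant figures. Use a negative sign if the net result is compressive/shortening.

Internal axial forces (sectioning from the free end, tension +): N_BC = 37.1 kN, N_AB = 22.1 kN.
A_AB = 605.3 mm².
A_BC = 262.6 mm².
δ_AB = 22100·267/(605.3·123000) = 0.07926 mm
δ_BC = 37100·344/(262.6·123000) = 0.3951 mm
δ = Σδ_i = 0.4743 mm.

0.474 mm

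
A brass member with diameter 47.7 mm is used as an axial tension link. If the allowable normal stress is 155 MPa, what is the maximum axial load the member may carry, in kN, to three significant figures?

277 kN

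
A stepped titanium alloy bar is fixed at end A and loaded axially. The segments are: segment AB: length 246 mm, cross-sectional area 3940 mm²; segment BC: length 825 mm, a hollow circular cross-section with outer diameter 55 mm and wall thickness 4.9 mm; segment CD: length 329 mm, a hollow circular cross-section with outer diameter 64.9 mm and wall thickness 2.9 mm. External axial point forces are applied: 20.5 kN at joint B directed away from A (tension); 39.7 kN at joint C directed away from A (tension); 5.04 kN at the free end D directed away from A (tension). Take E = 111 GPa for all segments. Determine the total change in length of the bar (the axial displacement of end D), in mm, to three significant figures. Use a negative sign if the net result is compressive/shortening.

Internal axial forces (sectioning from the free end, tension +): N_CD = 5.04 kN, N_BC = 44.74 kN, N_AB = 65.24 kN.
A_BC = 771.2 mm².
A_CD = 564.9 mm².
δ_AB = 65240·246/(3940·111000) = 0.0367 mm
δ_BC = 44740·825/(771.2·111000) = 0.4312 mm
δ_CD = 5040·329/(564.9·111000) = 0.02645 mm
δ = Σδ_i = 0.4943 mm.

0.494 mm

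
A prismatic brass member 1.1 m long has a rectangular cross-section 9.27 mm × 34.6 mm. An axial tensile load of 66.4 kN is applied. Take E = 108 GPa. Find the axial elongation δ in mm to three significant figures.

A = 320.7 mm².
δ_mech = NL/(AE) = 66400·1100/(320.7·108000) = 2.109 mm.

2.11 mm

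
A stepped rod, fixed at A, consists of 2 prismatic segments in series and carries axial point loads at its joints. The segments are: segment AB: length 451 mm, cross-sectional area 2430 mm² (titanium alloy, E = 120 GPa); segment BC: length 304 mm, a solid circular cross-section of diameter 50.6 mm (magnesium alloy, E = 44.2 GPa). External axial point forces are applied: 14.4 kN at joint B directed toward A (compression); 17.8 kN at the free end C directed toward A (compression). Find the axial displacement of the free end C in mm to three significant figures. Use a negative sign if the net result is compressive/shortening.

Internal axial forces (sectioning from the free end, tension +): N_BC = -17.8 kN, N_AB = -32.2 kN.
A_BC = 2011 mm².
δ_AB = -32200·451/(2430·120000) = -0.0498 mm
δ_BC = -17800·304/(2011·44200) = -0.06088 mm
δ = Σδ_i = -0.1107 mm.

-0.111 mm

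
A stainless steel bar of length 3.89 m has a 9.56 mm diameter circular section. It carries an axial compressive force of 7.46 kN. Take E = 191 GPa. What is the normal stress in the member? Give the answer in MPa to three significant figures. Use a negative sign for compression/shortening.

A = 71.78 mm².
σ = N/A = -7460/71.78 = -103.9 MPa.

-104 MPa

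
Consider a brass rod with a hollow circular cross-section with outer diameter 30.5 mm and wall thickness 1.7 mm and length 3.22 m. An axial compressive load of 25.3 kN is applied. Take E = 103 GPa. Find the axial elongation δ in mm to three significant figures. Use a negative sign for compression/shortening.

A = 153.8 mm².
δ_mech = NL/(AE) = -25300·3220/(153.8·103000) = -5.142 mm.

-5.14 mm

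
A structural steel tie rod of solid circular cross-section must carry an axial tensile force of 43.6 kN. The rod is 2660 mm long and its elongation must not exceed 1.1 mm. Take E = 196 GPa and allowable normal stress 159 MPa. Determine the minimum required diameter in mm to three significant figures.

Required area A ≥ P/σ_allow = 43600/159 = 274.2 mm².
For a solid circular section, d ≥ √(4A/π) = 18.69 mm.
Elongation limit: A ≥ PL/(Eδ_allow) = 43600·2660/(196000·1.1) = 537.9 mm² ⇒ d ≥ 26.17 mm.
The elongation limit governs.

26.2 mm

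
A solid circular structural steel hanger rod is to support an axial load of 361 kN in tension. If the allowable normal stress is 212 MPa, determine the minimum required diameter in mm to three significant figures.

46.6 mm

Required area A ≥ P/σ_allow = 361000/212 = 1703 mm².
For a solid circular section, d ≥ √(4A/π) = 46.56 mm.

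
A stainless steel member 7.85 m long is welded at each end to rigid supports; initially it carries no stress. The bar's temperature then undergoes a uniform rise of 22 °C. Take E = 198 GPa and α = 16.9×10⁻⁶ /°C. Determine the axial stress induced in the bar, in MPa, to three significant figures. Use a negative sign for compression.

Free thermal expansion αLΔT = 16.9e-6 · 7850 · 22 = 2.919 mm.
The walls impose strain ε = −(2.919)/7850 = -3.7180e-04; σ = Eε = 198000 · -3.7180e-04 = -73.62 MPa.

-73.6 MPa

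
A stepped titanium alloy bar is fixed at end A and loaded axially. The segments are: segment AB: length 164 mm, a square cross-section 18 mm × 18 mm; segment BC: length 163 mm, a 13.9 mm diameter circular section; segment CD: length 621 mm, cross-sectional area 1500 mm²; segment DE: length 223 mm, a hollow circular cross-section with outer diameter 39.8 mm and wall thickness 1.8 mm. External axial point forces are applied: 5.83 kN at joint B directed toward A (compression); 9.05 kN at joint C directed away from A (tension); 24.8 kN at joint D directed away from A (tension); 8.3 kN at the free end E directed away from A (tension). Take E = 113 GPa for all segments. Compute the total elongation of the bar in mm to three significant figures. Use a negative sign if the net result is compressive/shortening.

Internal axial forces (sectioning from the free end, tension +): N_DE = 8.3 kN, N_CD = 33.1 kN, N_BC = 42.15 kN, N_AB = 36.32 kN.
A_AB = 324 mm².
A_BC = 151.7 mm².
A_DE = 214.9 mm².
δ_AB = 36320·164/(324·113000) = 0.1627 mm
δ_BC = 42150·163/(151.7·113000) = 0.4007 mm
δ_CD = 33100·621/(1500·113000) = 0.1213 mm
δ_DE = 8300·223/(214.9·113000) = 0.07623 mm
δ = Σδ_i = 0.7609 mm.

0.761 mm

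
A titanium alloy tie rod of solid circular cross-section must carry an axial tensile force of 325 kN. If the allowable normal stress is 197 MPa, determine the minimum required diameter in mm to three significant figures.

45.8 mm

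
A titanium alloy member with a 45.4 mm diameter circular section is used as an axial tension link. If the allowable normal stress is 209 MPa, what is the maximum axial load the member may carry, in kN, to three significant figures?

338 kN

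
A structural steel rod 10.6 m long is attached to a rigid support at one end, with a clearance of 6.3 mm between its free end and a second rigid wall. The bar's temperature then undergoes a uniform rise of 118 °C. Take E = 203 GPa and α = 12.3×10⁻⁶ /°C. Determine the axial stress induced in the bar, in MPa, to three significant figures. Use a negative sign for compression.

-174 MPa

Free thermal expansion αLΔT = 12.3e-6 · 10600 · 118 = 15.38 mm.
The walls engage after the gap closes; constrained expansion = 15.38 − 6.3 = 9.085 mm.
The walls impose strain ε = −(9.085)/10600 = -8.5706e-04; σ = Eε = 203000 · -8.5706e-04 = -174 MPa.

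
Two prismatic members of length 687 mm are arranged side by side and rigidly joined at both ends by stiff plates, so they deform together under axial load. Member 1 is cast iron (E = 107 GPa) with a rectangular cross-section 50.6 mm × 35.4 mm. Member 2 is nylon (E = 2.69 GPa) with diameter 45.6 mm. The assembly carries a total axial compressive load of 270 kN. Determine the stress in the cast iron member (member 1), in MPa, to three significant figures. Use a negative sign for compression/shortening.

-147 MPa

A_1 = 1791 mm².
A_2 = 1633 mm².
Equal strain + equilibrium ⇒ each member carries load in proportion to AE: A₁E₁ = 191700000 N, A₂E₂ = 4393000 N, ΣAE = 196100000 N.
σ₁ = P·E₁/ΣAE = -270000·107000/196100000 = -147.4 MPa.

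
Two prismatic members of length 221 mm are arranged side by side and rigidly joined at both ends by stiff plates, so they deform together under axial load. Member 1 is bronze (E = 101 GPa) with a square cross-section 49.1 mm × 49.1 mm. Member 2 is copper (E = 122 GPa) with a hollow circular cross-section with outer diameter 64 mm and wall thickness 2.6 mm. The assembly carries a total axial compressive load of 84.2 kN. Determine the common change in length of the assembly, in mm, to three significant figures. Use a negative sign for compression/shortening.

-0.0611 mm

A_1 = 2411 mm².
A_2 = 501.5 mm².
Equal strain + equilibrium ⇒ each member carries load in proportion to AE: A₁E₁ = 243500000 N, A₂E₂ = 61190000 N, ΣAE = 304700000 N.
δ = PL/ΣAE = -84200·221/304700000 = -0.06108 mm.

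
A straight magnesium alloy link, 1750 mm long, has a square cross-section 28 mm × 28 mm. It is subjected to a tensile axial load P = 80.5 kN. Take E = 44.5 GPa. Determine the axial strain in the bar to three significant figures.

A = 784 mm².
σ = N/A = 102.7 MPa; ε = σ/E = 102.7/44500 = 2.307e-03.

0.00231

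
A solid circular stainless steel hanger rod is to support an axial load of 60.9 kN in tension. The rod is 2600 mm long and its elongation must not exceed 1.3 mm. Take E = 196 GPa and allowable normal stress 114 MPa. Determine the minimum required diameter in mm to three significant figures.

Required area A ≥ P/σ_allow = 60900/114 = 534.2 mm².
For a solid circular section, d ≥ √(4A/π) = 26.08 mm.
Elongation limit: A ≥ PL/(Eδ_allow) = 60900·2600/(196000·1.3) = 621.4 mm² ⇒ d ≥ 28.13 mm.
The elongation limit governs.

28.1 mm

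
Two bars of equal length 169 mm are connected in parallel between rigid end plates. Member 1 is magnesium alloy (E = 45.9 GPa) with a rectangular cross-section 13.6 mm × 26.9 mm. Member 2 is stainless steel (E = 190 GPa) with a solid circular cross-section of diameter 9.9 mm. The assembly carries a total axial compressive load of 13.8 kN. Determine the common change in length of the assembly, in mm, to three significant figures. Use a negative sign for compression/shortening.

A_1 = 365.8 mm².
A_2 = 76.98 mm².
Equal strain + equilibrium ⇒ each member carries load in proportion to AE: A₁E₁ = 16790000 N, A₂E₂ = 14630000 N, ΣAE = 31420000 N.
δ = PL/ΣAE = -13800·169/31420000 = -0.07423 mm.

-0.0742 mm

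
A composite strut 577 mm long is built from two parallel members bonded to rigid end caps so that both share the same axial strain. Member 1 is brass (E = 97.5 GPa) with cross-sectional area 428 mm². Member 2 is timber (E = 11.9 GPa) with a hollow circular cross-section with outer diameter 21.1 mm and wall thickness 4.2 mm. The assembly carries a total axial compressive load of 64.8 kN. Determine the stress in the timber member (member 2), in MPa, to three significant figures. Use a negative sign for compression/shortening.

A_2 = 223 mm².
Equal strain + equilibrium ⇒ each member carries load in proportion to AE: A₁E₁ = 41730000 N, A₂E₂ = 2654000 N, ΣAE = 44380000 N.
σ₂ = P·E₂/ΣAE = -64800·11900/44380000 = -17.37 MPa.

-17.4 MPa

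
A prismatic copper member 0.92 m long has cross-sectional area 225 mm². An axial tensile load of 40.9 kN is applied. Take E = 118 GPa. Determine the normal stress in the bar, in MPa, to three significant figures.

182 MPa

σ = N/A = 40900/225 = 181.8 MPa.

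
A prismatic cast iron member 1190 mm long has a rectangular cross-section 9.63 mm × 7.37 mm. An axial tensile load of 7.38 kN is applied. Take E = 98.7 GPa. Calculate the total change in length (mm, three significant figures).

1.25 mm

A = 70.97 mm².
δ_mech = NL/(AE) = 7380·1190/(70.97·98700) = 1.254 mm.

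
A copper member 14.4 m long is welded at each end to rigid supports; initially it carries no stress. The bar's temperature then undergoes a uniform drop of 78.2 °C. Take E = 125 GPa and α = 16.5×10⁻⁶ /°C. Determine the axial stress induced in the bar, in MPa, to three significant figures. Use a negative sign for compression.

161 MPa

Free thermal expansion αLΔT = 16.5e-6 · 14400 · -78.2 = -18.58 mm.
The walls impose strain ε = −(-18.58)/14400 = 1.2903e-03; σ = Eε = 125000 · 1.2903e-03 = 161.3 MPa.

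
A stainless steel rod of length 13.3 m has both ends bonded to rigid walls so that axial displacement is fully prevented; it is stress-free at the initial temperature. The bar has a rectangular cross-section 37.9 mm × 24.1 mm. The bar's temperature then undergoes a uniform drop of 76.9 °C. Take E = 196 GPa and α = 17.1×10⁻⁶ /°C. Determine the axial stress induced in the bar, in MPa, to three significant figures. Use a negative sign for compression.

258 MPa

Free thermal expansion αLΔT = 17.1e-6 · 13300 · -76.9 = -17.49 mm.
The walls impose strain ε = −(-17.49)/13300 = 1.3150e-03; σ = Eε = 196000 · 1.3150e-03 = 257.7 MPa.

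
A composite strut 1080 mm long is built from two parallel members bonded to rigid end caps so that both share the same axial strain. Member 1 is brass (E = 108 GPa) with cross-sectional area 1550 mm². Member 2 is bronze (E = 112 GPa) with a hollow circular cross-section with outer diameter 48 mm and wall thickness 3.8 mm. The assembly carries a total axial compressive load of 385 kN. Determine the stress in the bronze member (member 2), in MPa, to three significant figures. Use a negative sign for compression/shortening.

-190 MPa

A_2 = 527.7 mm².
Equal strain + equilibrium ⇒ each member carries load in proportion to AE: A₁E₁ = 167400000 N, A₂E₂ = 59100000 N, ΣAE = 226500000 N.
σ₂ = P·E₂/ΣAE = -385000·112000/226500000 = -190.4 MPa.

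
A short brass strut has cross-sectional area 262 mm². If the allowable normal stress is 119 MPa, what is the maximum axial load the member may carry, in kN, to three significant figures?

P_max = σ_allow · A = 119 · 262 = 31180 N = 31.18 kN.

31.2 kN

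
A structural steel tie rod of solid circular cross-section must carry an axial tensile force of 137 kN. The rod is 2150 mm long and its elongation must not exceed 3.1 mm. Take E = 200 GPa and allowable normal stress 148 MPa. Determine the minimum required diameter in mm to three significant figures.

34.3 mm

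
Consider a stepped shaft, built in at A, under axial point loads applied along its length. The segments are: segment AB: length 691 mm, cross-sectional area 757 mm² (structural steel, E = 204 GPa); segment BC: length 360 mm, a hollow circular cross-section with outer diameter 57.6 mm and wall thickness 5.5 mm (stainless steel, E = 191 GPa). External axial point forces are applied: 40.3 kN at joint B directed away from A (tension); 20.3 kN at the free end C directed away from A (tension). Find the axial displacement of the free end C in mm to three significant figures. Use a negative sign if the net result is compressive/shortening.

0.314 mm

Internal axial forces (sectioning from the free end, tension +): N_BC = 20.3 kN, N_AB = 60.6 kN.
A_BC = 900.2 mm².
δ_AB = 60600·691/(757·204000) = 0.2712 mm
δ_BC = 20300·360/(900.2·191000) = 0.0425 mm
δ = Σδ_i = 0.3137 mm.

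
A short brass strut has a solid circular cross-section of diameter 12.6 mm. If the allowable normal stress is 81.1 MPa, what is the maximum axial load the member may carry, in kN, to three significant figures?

10.1 kN

A = 124.7 mm².
P_max = σ_allow · A = 81.1 · 124.7 = 10110 N = 10.11 kN.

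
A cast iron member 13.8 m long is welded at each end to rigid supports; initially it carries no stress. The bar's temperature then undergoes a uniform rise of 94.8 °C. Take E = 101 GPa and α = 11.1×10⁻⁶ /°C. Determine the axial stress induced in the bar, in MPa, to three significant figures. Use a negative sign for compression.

-106 MPa

Free thermal expansion αLΔT = 11.1e-6 · 13800 · 94.8 = 14.52 mm.
The walls impose strain ε = −(14.52)/13800 = -1.0523e-03; σ = Eε = 101000 · -1.0523e-03 = -106.3 MPa.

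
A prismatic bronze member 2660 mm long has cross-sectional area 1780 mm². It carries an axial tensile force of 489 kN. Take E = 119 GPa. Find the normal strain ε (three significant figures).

0.00231

σ = N/A = 274.7 MPa; ε = σ/E = 274.7/119000 = 2.309e-03.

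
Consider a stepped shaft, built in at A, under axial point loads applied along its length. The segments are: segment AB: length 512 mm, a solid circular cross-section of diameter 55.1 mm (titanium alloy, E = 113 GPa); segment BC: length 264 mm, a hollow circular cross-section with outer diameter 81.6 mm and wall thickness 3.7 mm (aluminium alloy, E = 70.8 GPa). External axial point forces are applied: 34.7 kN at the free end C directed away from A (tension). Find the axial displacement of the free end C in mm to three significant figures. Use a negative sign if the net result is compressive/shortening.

Internal axial forces (sectioning from the free end, tension +): N_BC = 34.7 kN, N_AB = 34.7 kN.
A_AB = 2384 mm².
A_BC = 905.5 mm².
δ_AB = 34700·512/(2384·113000) = 0.06594 mm
δ_BC = 34700·264/(905.5·70800) = 0.1429 mm
δ = Σδ_i = 0.2088 mm.

0.209 mm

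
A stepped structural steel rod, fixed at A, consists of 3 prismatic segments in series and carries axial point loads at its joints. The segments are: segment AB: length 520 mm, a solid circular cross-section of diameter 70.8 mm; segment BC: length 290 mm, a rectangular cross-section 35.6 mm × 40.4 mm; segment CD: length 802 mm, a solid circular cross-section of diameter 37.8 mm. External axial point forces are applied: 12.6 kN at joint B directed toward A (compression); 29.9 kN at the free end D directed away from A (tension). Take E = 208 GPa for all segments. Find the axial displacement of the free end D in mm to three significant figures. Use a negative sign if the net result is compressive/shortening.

0.143 mm

Internal axial forces (sectioning from the free end, tension +): N_CD = 29.9 kN, N_BC = 29.9 kN, N_AB = 17.3 kN.
A_AB = 3937 mm².
A_BC = 1438 mm².
A_CD = 1122 mm².
δ_AB = 17300·520/(3937·208000) = 0.01099 mm
δ_BC = 29900·290/(1438·208000) = 0.02899 mm
δ_CD = 29900·802/(1122·208000) = 0.1027 mm
δ = Σδ_i = 0.1427 mm.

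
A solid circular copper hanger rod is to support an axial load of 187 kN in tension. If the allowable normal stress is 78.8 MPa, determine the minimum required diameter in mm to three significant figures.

55.0 mm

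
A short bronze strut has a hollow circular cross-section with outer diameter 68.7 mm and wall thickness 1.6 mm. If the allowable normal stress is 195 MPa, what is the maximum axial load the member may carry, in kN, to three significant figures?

65.8 kN

A = 337.3 mm².
P_max = σ_allow · A = 195 · 337.3 = 65770 N = 65.77 kN.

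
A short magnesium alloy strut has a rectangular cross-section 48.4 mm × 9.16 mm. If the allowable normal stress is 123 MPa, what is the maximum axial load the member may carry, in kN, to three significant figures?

54.5 kN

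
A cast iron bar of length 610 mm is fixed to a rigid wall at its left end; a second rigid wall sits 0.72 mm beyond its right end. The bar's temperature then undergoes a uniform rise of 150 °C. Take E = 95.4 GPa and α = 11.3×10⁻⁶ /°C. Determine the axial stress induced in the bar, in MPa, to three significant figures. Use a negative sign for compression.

Free thermal expansion αLΔT = 11.3e-6 · 610 · 150 = 1.034 mm.
The walls engage after the gap closes; constrained expansion = 1.034 − 0.72 = 0.314 mm.
The walls impose strain ε = −(0.314)/610 = -5.1467e-04; σ = Eε = 95400 · -5.1467e-04 = -49.1 MPa.

-49.1 MPa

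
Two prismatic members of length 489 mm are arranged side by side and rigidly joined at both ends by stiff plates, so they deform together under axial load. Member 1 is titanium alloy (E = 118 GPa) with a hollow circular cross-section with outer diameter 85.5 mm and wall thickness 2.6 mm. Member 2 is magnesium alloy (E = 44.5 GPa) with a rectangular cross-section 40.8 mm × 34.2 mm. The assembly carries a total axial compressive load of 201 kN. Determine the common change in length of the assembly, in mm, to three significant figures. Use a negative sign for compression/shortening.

A_1 = 677.1 mm².
A_2 = 1395 mm².
Equal strain + equilibrium ⇒ each member carries load in proportion to AE: A₁E₁ = 79900000 N, A₂E₂ = 62090000 N, ΣAE = 142000000 N.
δ = PL/ΣAE = -201000·489/142000000 = -0.6922 mm.

-0.692 mm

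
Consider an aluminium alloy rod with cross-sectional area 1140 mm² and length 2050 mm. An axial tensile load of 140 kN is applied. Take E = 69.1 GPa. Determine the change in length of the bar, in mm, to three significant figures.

δ_mech = NL/(AE) = 140000·2050/(1140·69100) = 3.643 mm.

3.64 mm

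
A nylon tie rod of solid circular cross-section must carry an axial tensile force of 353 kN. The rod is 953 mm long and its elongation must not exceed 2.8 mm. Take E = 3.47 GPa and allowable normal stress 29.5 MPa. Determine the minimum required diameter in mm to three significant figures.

210 mm

Required area A ≥ P/σ_allow = 353000/29.5 = 11970 mm².
For a solid circular section, d ≥ √(4A/π) = 123.4 mm.
Elongation limit: A ≥ PL/(Eδ_allow) = 353000·953/(3470·2.8) = 34620 mm² ⇒ d ≥ 210 mm.
The elongation limit governs.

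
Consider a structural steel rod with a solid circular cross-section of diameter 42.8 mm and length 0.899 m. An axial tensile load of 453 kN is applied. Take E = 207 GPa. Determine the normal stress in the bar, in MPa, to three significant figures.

A = 1439 mm².
σ = N/A = 453000/1439 = 314.9 MPa.

315 MPa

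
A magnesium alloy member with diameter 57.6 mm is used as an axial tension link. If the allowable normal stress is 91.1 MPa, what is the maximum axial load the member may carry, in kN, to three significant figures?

237 kN

A = 2606 mm².
P_max = σ_allow · A = 91.1 · 2606 = 237400 N = 237.4 kN.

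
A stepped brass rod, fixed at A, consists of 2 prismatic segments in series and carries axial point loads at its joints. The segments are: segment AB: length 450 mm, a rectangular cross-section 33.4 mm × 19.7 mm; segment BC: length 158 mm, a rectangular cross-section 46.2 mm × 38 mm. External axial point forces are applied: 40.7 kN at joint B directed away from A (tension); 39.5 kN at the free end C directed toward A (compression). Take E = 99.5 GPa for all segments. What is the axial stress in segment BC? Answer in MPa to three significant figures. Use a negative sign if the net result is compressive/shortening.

-22.5 MPa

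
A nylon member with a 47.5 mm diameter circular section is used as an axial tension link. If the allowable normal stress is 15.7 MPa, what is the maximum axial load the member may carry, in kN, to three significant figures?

27.8 kN

A = 1772 mm².
P_max = σ_allow · A = 15.7 · 1772 = 27820 N = 27.82 kN.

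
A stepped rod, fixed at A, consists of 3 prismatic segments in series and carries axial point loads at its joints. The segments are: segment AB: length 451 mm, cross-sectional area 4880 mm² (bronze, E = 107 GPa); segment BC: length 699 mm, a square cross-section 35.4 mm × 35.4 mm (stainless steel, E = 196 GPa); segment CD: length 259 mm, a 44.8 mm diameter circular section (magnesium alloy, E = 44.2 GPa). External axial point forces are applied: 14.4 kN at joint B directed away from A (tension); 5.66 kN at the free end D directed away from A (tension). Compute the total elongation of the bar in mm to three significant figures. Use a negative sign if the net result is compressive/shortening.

0.0545 mm

Internal axial forces (sectioning from the free end, tension +): N_CD = 5.66 kN, N_BC = 5.66 kN, N_AB = 20.06 kN.
A_BC = 1253 mm².
A_CD = 1576 mm².
δ_AB = 20060·451/(4880·107000) = 0.01733 mm
δ_BC = 5660·699/(1253·196000) = 0.01611 mm
δ_CD = 5660·259/(1576·44200) = 0.02104 mm
δ = Σδ_i = 0.05447 mm.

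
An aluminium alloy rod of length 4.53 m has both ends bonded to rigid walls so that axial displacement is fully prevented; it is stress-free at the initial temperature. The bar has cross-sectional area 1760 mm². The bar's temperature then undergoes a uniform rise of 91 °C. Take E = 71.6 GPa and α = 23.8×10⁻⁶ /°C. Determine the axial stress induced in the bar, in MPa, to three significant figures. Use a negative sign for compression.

Free thermal expansion αLΔT = 23.8e-6 · 4530 · 91 = 9.811 mm.
The walls impose strain ε = −(9.811)/4530 = -2.1658e-03; σ = Eε = 71600 · -2.1658e-03 = -155.1 MPa.

-155 MPa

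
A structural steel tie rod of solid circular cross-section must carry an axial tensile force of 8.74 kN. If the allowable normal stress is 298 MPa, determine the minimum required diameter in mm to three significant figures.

6.11 mm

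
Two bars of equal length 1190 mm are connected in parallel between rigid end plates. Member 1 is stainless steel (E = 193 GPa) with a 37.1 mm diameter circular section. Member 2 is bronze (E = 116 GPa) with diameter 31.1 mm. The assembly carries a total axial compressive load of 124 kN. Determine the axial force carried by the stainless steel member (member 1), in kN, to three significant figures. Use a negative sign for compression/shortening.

A_1 = 1081 mm².
A_2 = 759.6 mm².
Equal strain + equilibrium ⇒ each member carries load in proportion to AE: A₁E₁ = 208600000 N, A₂E₂ = 88120000 N, ΣAE = 296800000 N.
F₁ = P·A₁E₁/ΣAE = -124000·208600000/296800000 = -87180 N.

-87.2 kN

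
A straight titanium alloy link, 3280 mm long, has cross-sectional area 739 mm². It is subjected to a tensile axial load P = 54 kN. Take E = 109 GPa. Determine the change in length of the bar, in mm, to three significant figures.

δ_mech = NL/(AE) = 54000·3280/(739·109000) = 2.199 mm.

2.20 mm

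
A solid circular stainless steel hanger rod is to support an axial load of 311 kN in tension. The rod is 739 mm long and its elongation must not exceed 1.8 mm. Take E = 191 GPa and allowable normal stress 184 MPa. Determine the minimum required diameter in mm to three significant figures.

46.4 mm

Required area A ≥ P/σ_allow = 311000/184 = 1690 mm².
For a solid circular section, d ≥ √(4A/π) = 46.39 mm.
Elongation limit: A ≥ PL/(Eδ_allow) = 311000·739/(191000·1.8) = 668.5 mm² ⇒ d ≥ 29.17 mm.
The stress limit governs.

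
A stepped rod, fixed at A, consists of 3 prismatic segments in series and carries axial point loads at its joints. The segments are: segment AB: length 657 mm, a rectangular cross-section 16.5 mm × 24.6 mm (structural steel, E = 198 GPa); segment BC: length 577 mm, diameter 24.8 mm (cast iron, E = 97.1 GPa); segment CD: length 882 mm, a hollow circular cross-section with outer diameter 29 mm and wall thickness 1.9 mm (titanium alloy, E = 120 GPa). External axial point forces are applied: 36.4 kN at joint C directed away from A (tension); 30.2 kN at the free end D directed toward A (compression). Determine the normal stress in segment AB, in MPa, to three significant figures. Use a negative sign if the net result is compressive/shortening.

15.3 MPa

Internal axial forces (sectioning from the free end, tension +): N_CD = -30.2 kN, N_BC = 6.2 kN, N_AB = 6.2 kN.
A_AB = 405.9 mm².
σ_AB = N_AB/A_AB = 6200/405.9 = 15.27 MPa.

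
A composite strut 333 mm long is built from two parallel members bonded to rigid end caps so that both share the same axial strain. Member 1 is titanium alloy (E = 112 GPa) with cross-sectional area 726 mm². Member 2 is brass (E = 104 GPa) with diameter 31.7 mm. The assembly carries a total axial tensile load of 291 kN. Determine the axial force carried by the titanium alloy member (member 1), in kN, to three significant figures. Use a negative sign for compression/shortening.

145 kN

A_2 = 789.2 mm².
Equal strain + equilibrium ⇒ each member carries load in proportion to AE: A₁E₁ = 81310000 N, A₂E₂ = 82080000 N, ΣAE = 163400000 N.
F₁ = P·A₁E₁/ΣAE = 291000·81310000/163400000 = 144800 N.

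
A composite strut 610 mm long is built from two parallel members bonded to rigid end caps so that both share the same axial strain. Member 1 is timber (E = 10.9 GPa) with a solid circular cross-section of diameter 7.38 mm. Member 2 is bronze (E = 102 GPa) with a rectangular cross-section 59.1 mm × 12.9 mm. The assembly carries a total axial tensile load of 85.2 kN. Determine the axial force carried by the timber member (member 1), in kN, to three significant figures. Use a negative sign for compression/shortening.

A_1 = 42.78 mm².
A_2 = 762.4 mm².
Equal strain + equilibrium ⇒ each member carries load in proportion to AE: A₁E₁ = 466300 N, A₂E₂ = 77760000 N, ΣAE = 78230000 N.
F₁ = P·A₁E₁/ΣAE = 85200·466300/78230000 = 507.8 N.

0.508 kN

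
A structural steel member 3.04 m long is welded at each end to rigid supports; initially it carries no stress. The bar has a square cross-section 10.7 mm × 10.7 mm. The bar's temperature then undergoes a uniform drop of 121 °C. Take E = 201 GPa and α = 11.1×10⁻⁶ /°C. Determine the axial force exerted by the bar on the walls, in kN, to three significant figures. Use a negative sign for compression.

Free thermal expansion αLΔT = 11.1e-6 · 3040 · -121 = -4.083 mm.
The walls impose strain ε = −(-4.083)/3040 = 1.3431e-03; σ = Eε = 201000 · 1.3431e-03 = 270 MPa.
Wall reaction R = σ·A = 270·114.5 = 30910 N = 30.91 kN.

30.9 kN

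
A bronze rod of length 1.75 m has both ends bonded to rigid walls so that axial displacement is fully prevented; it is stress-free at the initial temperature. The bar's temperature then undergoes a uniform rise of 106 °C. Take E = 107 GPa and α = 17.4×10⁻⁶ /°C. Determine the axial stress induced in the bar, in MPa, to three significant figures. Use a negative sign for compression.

-197 MPa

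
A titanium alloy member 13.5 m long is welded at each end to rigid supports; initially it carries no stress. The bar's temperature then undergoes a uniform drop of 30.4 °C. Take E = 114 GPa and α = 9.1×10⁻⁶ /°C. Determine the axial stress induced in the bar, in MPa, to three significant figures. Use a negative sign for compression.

31.5 MPa

Free thermal expansion αLΔT = 9.1e-6 · 13500 · -30.4 = -3.735 mm.
The walls impose strain ε = −(-3.735)/13500 = 2.7664e-04; σ = Eε = 114000 · 2.7664e-04 = 31.54 MPa.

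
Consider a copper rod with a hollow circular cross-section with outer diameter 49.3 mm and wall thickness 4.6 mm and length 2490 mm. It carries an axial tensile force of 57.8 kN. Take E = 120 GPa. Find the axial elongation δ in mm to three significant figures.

A = 646 mm².
δ_mech = NL/(AE) = 57800·2490/(646·120000) = 1.857 mm.

1.86 mm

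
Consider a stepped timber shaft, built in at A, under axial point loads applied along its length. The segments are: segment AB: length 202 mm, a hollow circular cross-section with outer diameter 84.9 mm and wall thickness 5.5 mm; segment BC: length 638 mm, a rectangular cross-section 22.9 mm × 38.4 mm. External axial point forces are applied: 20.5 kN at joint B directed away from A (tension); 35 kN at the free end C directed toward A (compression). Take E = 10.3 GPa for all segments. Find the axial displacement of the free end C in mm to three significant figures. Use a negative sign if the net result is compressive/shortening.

Internal axial forces (sectioning from the free end, tension +): N_BC = -35 kN, N_AB = -14.5 kN.
A_AB = 1372 mm².
A_BC = 879.4 mm².
δ_AB = -14500·202/(1372·10300) = -0.2073 mm
δ_BC = -35000·638/(879.4·10300) = -2.465 mm
δ = Σδ_i = -2.673 mm.

-2.67 mm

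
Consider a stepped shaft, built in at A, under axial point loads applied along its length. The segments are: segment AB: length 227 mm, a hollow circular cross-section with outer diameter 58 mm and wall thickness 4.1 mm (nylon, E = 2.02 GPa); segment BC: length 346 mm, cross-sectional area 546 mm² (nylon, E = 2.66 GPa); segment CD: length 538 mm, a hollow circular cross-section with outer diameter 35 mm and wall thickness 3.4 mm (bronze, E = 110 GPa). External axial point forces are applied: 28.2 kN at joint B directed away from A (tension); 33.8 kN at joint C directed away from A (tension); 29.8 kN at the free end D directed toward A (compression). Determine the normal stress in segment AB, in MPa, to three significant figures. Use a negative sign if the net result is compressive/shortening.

46.4 MPa

Internal axial forces (sectioning from the free end, tension +): N_CD = -29.8 kN, N_BC = 4 kN, N_AB = 32.2 kN.
A_AB = 694.3 mm².
σ_AB = N_AB/A_AB = 32200/694.3 = 46.38 MPa.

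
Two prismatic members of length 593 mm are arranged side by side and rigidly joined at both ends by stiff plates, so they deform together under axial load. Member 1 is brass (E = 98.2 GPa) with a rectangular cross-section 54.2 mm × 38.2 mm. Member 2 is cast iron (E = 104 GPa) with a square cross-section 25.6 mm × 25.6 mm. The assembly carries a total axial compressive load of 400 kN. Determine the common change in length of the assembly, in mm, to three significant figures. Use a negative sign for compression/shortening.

-0.874 mm

A_1 = 2070 mm².
A_2 = 655.4 mm².
Equal strain + equilibrium ⇒ each member carries load in proportion to AE: A₁E₁ = 203300000 N, A₂E₂ = 68160000 N, ΣAE = 271500000 N.
δ = PL/ΣAE = -400000·593/271500000 = -0.8737 mm.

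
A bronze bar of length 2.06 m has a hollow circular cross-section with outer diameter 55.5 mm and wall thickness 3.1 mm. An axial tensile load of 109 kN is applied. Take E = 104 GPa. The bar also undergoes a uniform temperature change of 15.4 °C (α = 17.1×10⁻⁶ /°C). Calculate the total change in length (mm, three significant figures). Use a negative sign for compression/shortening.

4.77 mm

A = 510.3 mm².
δ_mech = NL/(AE) = 109000·2060/(510.3·104000) = 4.231 mm.
δ_thermal = αLΔT = 17.1e-6·2060·15.4 = 0.5425 mm.
δ = δ_mech + δ_thermal = 4.773 mm.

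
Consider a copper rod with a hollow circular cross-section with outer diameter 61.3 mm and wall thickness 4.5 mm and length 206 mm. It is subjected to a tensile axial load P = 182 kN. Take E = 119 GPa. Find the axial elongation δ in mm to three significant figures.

0.392 mm

A = 803 mm².
δ_mech = NL/(AE) = 182000·206/(803·119000) = 0.3924 mm.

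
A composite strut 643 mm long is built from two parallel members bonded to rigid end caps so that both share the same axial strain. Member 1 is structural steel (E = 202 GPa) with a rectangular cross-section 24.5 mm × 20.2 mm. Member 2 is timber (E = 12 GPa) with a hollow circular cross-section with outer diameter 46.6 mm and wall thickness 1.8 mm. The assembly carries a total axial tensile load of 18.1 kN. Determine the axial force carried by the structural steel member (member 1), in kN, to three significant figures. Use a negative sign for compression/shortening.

A_1 = 494.9 mm².
A_2 = 253.3 mm².
Equal strain + equilibrium ⇒ each member carries load in proportion to AE: A₁E₁ = 99970000 N, A₂E₂ = 3040000 N, ΣAE = 103000000 N.
F₁ = P·A₁E₁/ΣAE = 18100·99970000/103000000 = 17570 N.

17.6 kN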